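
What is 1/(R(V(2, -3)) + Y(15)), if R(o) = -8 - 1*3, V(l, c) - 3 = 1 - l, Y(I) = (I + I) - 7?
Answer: 1/12 ≈ 0.083333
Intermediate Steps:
Y(I) = -7 + 2*I (Y(I) = 2*I - 7 = -7 + 2*I)
V(l, c) = 4 - l (V(l, c) = 3 + (1 - l) = 4 - l)
R(o) = -11 (R(o) = -8 - 3 = -11)
1/(R(V(2, -3)) + Y(15)) = 1/(-11 + (-7 + 2*15)) = 1/(-11 + (-7 + 30)) = 1/(-11 + 23) = 1/12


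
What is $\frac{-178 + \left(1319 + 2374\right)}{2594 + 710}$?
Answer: $\frac{3515}{3304} \approx 1.0639$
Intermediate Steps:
$\frac{-178 + \left(1319 + 2374\right)}{2594 + 710} = \frac{-178 + 3693}{3304} = 3515 \cdot \frac{1}{3304} = \frac{3515}{3304}$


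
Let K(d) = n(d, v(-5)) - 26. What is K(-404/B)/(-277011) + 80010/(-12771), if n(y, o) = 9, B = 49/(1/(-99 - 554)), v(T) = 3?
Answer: -820867889/131026203 ≈ -6.2649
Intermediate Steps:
B = -31997 (B = 49/(1/(-653)) = 49/(-1/653) = 49*(-653) = -31997)
K(d) = -17 (K(d) = 9 - 26 = -17)
K(-404/B)/(-277011) + 80010/(-12771) = -17/(-277011) + 80010/(-12771) = -17*(-1/277011) + 80010*(-1/12771) = 17/277011 - 8890/1419 = -820867889/131026203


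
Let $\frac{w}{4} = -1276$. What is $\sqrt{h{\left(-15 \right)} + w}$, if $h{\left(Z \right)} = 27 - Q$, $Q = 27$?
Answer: $4 i \sqrt{319} \approx 71.442 i$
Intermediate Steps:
$w = -5104$ ($w = 4 \left(-1276\right) = -5104$)
$h{\left(Z \right)} = 0$ ($h{\left(Z \right)} = 27 - 27 = 0$)
$\sqrt{h{\left(-15 \right)} + w} = \sqrt{0 - 5104} = \sqrt{-5104} = 4 i \sqrt{319}$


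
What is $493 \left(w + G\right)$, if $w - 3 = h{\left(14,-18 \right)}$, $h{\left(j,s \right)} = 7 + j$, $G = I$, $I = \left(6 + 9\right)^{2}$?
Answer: $122757$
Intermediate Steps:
$I = 225$ ($I = 15^{2} = 225$)
$G = 225$
$w = 24$ ($w = 3 + \left(7 + 14\right) = 3 + 21 = 24$)
$493 \left(w + G\right) = 493 \left(24 + 225\right) = 493 \cdot 249 = 122757$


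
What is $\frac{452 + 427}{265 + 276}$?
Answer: $\frac{879}{541} \approx 1.6248$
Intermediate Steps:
$\frac{452 + 427}{265 + 276} = \frac{879}{541}$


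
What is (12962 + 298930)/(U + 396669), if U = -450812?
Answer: -311892/54143 ≈ -5.7605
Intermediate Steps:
(12962 + 298930)/(U + 396669) = (12962 + 298930)/(-450812 + 396669) = 311892/(-54143) = 311892*(-1/54143) = -311892/54143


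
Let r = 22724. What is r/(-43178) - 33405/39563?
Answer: -1170695351/854125607 ≈ -1.3706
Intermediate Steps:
r/(-43178) - 33405/39563 = 22724/(-43178) - 33405/39563 = 22724*(-1/43178) - 33405*1/39563 = -11362/21589 - 33405/39563 = -1170695351/854125607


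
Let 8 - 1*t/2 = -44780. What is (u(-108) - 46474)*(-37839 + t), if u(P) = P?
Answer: -2410012934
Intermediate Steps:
t = 89576 (t = 16 - 2*(-44780) = 16 + 89560 = 89576)
(u(-108) - 46474)*(-37839 + t) = (-108 - 46474)*(-37839 + 89576) = -46582*51737 = -2410012934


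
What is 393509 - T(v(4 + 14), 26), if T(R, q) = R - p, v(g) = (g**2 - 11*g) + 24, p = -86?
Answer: 393273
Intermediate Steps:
v(g) = 24 + g**2 - 11*g
T(R, q) = 86 + R (T(R, q) = R - 1*(-86) = R + 86 = 86 + R)
393509 - T(v(4 + 14), 26) = 393509 - (86 + (24 + (4 + 14)**2 - 11*(4 + 14))) = 393509 - (86 + (24 + 18**2 - 11*18)) = 393509 - (86 + (24 + 324 - 198)) = 393509 - (86 + 150) = 393509 - 1*236 = 393509 - 236 = 393273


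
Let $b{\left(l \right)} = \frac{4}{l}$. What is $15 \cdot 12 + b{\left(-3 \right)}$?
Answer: $\frac{536}{3} \approx 178.67$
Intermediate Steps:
$15 \cdot 12 + b{\left(-3 \right)} = 15 \cdot 12 + \frac{4}{-3} = 180 + 4 \left(- \frac{1}{3}\right) = 180 - \frac{4}{3} = \frac{536}{3}$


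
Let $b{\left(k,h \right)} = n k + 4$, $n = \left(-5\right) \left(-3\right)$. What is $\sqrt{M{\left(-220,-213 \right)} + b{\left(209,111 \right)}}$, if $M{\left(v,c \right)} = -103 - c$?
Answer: $57$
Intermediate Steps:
$n = 15$
$b{\left(k,h \right)} = 4 + 15 k$ ($b{\left(k,h \right)} = 15 k + 4 = 4 + 15 k$)
$\sqrt{M{\left(-220,-213 \right)} + b{\left(209,111 \right)}} = \sqrt{\left(-103 - -213\right) + \left(4 + 15 \cdot 209\right)} = \sqrt{\left(-103 + 213\right) + \left(4 + 3135\right)} = \sqrt{110 + 3139} = \sqrt{3249} = 57$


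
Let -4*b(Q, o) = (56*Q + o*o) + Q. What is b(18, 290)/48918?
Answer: -1373/3156 ≈ -0.43504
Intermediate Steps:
b(Q, o) = -57*Q/4 - o²/4 (b(Q, o) = -((56*Q + o*o) + Q)/4 = -((56*Q + o²) + Q)/4 = -((o² + 56*Q) + Q)/4 = -(o² + 57*Q)/4 = -57*Q/4 - o²/4)
b(18, 290)/48918 = (-57/4*18 - ¼*290²)/48918 = (-513/2 - ¼*84100)*(1/48918) = (-513/2 - 21025)*(1/48918) = -42563/2*1/48918 = -1373/3156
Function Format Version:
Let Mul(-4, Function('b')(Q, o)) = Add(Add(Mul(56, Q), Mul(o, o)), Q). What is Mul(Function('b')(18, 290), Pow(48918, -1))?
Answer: Rational(-1373, 3156) ≈ -0.43504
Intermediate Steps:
Function('b')(Q, o) = Add(Mul(Rational(-57, 4), Q), Mul(Rational(-1, 4), Pow(o, 2))) (Function('b')(Q, o) = Mul(Rational(-1, 4), Add(Add(Mul(56, Q), Mul(o, o)), Q)) = Mul(Rational(-1, 4), Add(Add(Mul(56, Q), Pow(o, 2)), Q)) = Mul(Rational(-1, 4), Add(Add(Pow(o, 2), Mul(56, Q)), Q)) = Mul(Rational(-1, 4), Add(Pow(o, 2), Mul(57, Q))) = Add(Mul(Rational(-57, 4), Q), Mul(Rational(-1, 4), Pow(o, 2))))
Mul(Function('b')(18, 290), Pow(48918, -1)) = Mul(Add(Mul(Rational(-57, 4), 18), Mul(Rational(-1, 4), Pow(290, 2))), Pow(48918, -1)) = Mul(Add(Rational(-513, 2), Mul(Rational(-1, 4), 84100)), Rational(1, 48918)) = Mul(Add(Rational(-513, 2), -21025), Rational(1, 48918)) = Mul(Rational(-42563, 2), Rational(1, 48918)) = Rational(-1373, 3156)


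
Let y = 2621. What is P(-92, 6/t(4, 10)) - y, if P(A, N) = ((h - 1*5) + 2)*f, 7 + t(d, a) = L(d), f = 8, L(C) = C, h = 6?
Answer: -2597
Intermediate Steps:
t(d, a) = -7 + d
P(A, N) = 24 (P(A, N) = ((6 - 1*5) + 2)*8 = ((6 - 5) + 2)*8 = (1 + 2)*8 = 3*8 = 24)
P(-92, 6/t(4, 10)) - y = 24 - 1*2621 = 24 - 2621 = -2597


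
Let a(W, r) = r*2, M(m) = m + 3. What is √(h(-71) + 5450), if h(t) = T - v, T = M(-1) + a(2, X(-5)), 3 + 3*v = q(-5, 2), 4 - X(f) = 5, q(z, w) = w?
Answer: √49053/3 ≈ 73.826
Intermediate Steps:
M(m) = 3 + m
X(f) = -1 (X(f) = 4 - 1*5 = 4 - 5 = -1)
a(W, r) = 2*r
v = -⅓ (v = -1 + (⅓)*2 = -1 + ⅔ = -⅓ ≈ -0.33333)
T = 0 (T = (3 - 1) + 2*(-1) = 2 - 2 = 0)
h(t) = ⅓ (h(t) = 0 - 1*(-⅓) = 0 + ⅓ = ⅓)
√(h(-71) + 5450) = √(⅓ + 5450) = √(16351/3) = √49053/3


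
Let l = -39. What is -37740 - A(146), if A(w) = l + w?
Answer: -37847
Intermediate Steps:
A(w) = -39 + w
-37740 - A(146) = -37740 - (-39 + 146) = -37740 - 1*107 = -37740 - 107 = -37847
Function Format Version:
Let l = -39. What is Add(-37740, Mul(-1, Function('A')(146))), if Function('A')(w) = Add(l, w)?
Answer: -37847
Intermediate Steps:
Function('A')(w) = Add(-39, w)
Add(-37740, Mul(-1, Function('A')(146))) = Add(-37740, Mul(-1, Add(-39, 146))) = Add(-37740, Mul(-1, 107)) = Add(-37740, -107) = -37847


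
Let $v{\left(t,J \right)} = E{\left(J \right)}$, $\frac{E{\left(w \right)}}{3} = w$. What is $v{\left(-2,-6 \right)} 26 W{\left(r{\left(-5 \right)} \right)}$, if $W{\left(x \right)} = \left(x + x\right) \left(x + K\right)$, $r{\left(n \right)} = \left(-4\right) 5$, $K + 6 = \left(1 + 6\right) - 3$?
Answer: $-411840$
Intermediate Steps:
$K = -2$ ($K = -6 + \left(\left(1 + 6\right) - 3\right) = -6 + \left(7 - 3\right) = -6 + 4 = -2$)
$E{\left(w \right)} = 3 w$
$v{\left(t,J \right)} = 3 J$
$r{\left(n \right)} = -20$
$W{\left(x \right)} = 2 x \left(-2 + x\right)$ ($W{\left(x \right)} = \left(x + x\right) \left(x - 2\right) = 2 x \left(-2 + x\right)$)
$v{\left(-2,-6 \right)} 26 W{\left(r{\left(-5 \right)} \right)} = 3 \left(-6\right) 26 \cdot 2 \left(-20\right) \left(-2 - 20\right) = \left(-18\right) 26 \cdot 2 \left(-20\right) \left(-22\right) = \left(-468\right) 880 = -411840$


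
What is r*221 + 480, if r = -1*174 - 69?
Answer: -53223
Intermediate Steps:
r = -243 (r = -174 - 69 = -243)
r*221 + 480 = -243*221 + 480 = -53703 + 480 = -53223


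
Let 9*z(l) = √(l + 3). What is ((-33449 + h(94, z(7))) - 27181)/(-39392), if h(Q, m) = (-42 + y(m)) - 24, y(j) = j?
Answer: 7587/4924 - √10/354528 ≈ 1.5408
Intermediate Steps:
z(l) = √(3 + l)/9 (z(l) = √(l + 3)/9 = √(3 + l)/9)
h(Q, m) = -66 + m (h(Q, m) = (-42 + m) - 24 = -66 + m)
((-33449 + h(94, z(7))) - 27181)/(-39392) = ((-33449 + (-66 + √(3 + 7)/9)) - 27181)/(-39392) = ((-33449 + (-66 + √10/9)) - 27181)*(-1/39392) = ((-33515 + √10/9) - 27181)*(-1/39392) = (-60696 + √10/9)*(-1/39392) = 7587/4924 - √10/354528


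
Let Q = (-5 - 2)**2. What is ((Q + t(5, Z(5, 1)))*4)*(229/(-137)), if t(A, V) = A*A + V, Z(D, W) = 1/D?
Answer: -339836/685 ≈ -496.11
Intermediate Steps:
Q = 49 (Q = (-7)**2 = 49)
t(A, V) = V + A**2 (t(A, V) = A**2 + V = V + A**2)
((Q + t(5, Z(5, 1)))*4)*(229/(-137)) = ((49 + (1/5 + 5**2))*4)*(229/(-137)) = ((49 + (1/5 + 25))*4)*(229*(-1/137)) = ((49 + 126/5)*4)*(-229/137) = ((371/5)*4)*(-229/137) = (1484/5)*(-229/137) = -339836/685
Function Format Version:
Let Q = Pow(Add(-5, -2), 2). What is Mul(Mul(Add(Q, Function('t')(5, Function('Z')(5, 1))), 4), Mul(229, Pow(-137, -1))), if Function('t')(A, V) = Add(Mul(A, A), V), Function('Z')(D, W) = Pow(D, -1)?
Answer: Rational(-339836, 685) ≈ -496.11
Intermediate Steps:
Q = 49 (Q = Pow(-7, 2) = 49)
Function('t')(A, V) = Add(V, Pow(A, 2)) (Function('t')(A, V) = Add(Pow(A, 2), V) = Add(V, Pow(A, 2)))
Mul(Mul(Add(Q, Function('t')(5, Function('Z')(5, 1))), 4), Mul(229, Pow(-137, -1))) = Mul(Mul(Add(49, Add(Pow(5, -1), Pow(5, 2))), 4), Mul(229, Pow(-137, -1))) = Mul(Mul(Add(49, Add(Rational(1, 5), 25)), 4), Mul(229, Rational(-1, 137))) = Mul(Mul(Add(49, Rational(126, 5)), 4), Rational(-229, 137)) = Mul(Mul(Rational(371, 5), 4), Rational(-229, 137)) = Mul(Rational(1484, 5), Rational(-229, 137)) = Rational(-339836, 685)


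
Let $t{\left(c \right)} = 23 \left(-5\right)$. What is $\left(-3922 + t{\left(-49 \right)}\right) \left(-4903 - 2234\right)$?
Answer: $28812069$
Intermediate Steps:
$t{\left(c \right)} = -115$
$\left(-3922 + t{\left(-49 \right)}\right) \left(-4903 - 2234\right) = \left(-3922 - 115\right) \left(-4903 - 2234\right) = \left(-4037\right) \left(-7137\right) = 28812069$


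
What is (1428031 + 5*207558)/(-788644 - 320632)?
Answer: -2465821/1109276 ≈ -2.2229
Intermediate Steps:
(1428031 + 5*207558)/(-788644 - 320632) = (1428031 + 1037790)/(-1109276) = 2465821*(-1/1109276) = -2465821/1109276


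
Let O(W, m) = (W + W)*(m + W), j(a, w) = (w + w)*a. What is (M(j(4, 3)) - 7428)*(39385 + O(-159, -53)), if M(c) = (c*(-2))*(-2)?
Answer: -783064932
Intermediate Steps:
j(a, w) = 2*a*w (j(a, w) = (2*w)*a = 2*a*w)
O(W, m) = 2*W*(W + m) (O(W, m) = (2*W)*(W + m) = 2*W*(W + m))
M(c) = 4*c (M(c) = -2*c*(-2) = 4*c)
(M(j(4, 3)) - 7428)*(39385 + O(-159, -53)) = (4*(2*4*3) - 7428)*(39385 + 2*(-159)*(-159 - 53)) = (4*24 - 7428)*(39385 + 2*(-159)*(-212)) = (96 - 7428)*(39385 + 67416) = -7332*106801 = -783064932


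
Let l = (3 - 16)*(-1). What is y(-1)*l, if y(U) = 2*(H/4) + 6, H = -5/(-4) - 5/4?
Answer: 78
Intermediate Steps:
H = 0 (H = -5*(-1/4) - 5*1/4 = 5/4 - 5/4 = 0)
l = 13 (l = -13*(-1) = 13)
y(U) = 6 (y(U) = 2*(0/4) + 6 = 2*(0*(1/4)) + 6 = 2*0 + 6 = 0 + 6 = 6)
y(-1)*l = 6*13 = 78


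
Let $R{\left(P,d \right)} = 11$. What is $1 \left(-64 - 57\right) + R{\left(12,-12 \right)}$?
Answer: $-110$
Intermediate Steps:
$1 \left(-64 - 57\right) + R{\left(12,-12 \right)} = 1 \left(-64 - 57\right) + 11 = 1 \left(-121\right) + 11 = -121 + 11 = -110$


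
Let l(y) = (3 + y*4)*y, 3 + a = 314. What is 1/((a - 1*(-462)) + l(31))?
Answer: 1/4710 ≈ 0.00021231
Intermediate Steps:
a = 311 (a = -3 + 314 = 311)
l(y) = y*(3 + 4*y) (l(y) = (3 + 4*y)*y = y*(3 + 4*y))
1/((a - 1*(-462)) + l(31)) = 1/((311 - 1*(-462)) + 31*(3 + 4*31)) = 1/((311 + 462) + 31*(3 + 124)) = 1/(773 + 31*127) = 1/(773 + 3937) = 1/4710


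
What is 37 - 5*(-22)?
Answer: 147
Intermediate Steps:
37 - 5*(-22) = 37 + 110 = 147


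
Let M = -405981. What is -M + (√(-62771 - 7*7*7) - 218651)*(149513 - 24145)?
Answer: -27411432587 + 125368*I*√63114 ≈ -2.7411e+10 + 3.1496e+7*I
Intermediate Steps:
-M + (√(-62771 - 7*7*7) - 218651)*(149513 - 24145) = -1*(-405981) + (√(-62771 - 7*7*7) - 218651)*(149513 - 24145) = 405981 + (√(-62771 - 49*7) - 218651)*125368 = 405981 + (√(-62771 - 343) - 218651)*125368 = 405981 + (√(-63114) - 218651)*125368 = 405981 + (I*√63114 - 218651)*125368 = 405981 + (-218651 + I*√63114)*125368 = 405981 + (-27411838568 + 125368*I*√63114) = -27411432587 + 125368*I*√63114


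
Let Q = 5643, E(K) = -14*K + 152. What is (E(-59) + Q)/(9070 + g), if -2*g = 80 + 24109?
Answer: -13242/6049 ≈ -2.1891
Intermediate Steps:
E(K) = 152 - 14*K
g = -24189/2 (g = -(80 + 24109)/2 = -½*24189 = -24189/2 ≈ -12095.)
(E(-59) + Q)/(9070 + g) = ((152 - 14*(-59)) + 5643)/(9070 - 24189/2) = ((152 + 826) + 5643)/(-6049/2) = (978 + 5643)*(-2/6049) = 6621*(-2/6049) = -13242/6049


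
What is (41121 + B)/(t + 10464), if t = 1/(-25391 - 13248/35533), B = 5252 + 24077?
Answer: 63562219812950/9440951960531 ≈ 6.7326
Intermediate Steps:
B = 29329
t = -35533/902231651 (t = 1/(-25391 - 13248*1/35533) = 1/(-25391 - 13248/35533) = 1/(-902231651/35533) = -35533/902231651 ≈ -3.9383e-5)
(41121 + B)/(t + 10464) = (41121 + 29329)/(-35533/902231651 + 10464) = 70450/(9440951960531/902231651) = 70450*(902231651/9440951960531) = 63562219812950/9440951960531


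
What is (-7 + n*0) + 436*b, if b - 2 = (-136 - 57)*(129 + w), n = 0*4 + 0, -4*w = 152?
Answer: -7656603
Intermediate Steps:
w = -38 (w = -¼*152 = -38)
n = 0 (n = 0 + 0 = 0)
b = -17561 (b = 2 + (-136 - 57)*(129 - 38) = 2 - 193*91 = 2 - 17563 = -17561)
(-7 + n*0) + 436*b = (-7 + 0*0) + 436*(-17561) = (-7 + 0) - 7656596 = -7 - 7656596 = -7656603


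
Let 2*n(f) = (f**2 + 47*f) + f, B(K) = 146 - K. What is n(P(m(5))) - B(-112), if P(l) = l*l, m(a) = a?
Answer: 1309/2 ≈ 654.50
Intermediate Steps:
P(l) = l**2
n(f) = f**2/2 + 24*f (n(f) = ((f**2 + 47*f) + f)/2 = (f**2 + 48*f)/2 = f**2/2 + 24*f)
n(P(m(5))) - B(-112) = (1/2)*5**2*(48 + 5**2) - (146 - 1*(-112)) = (1/2)*25*(48 + 25) - (146 + 112) = (1/2)*25*73 - 1*258 = 1825/2 - 258 = 1309/2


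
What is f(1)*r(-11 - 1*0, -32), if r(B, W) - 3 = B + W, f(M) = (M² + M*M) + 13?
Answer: -600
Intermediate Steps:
f(M) = 13 + 2*M² (f(M) = (M² + M²) + 13 = 2*M² + 13 = 13 + 2*M²)
r(B, W) = 3 + B + W (r(B, W) = 3 + (B + W) = 3 + B + W)
f(1)*r(-11 - 1*0, -32) = (13 + 2*1²)*(3 + (-11 - 1*0) - 32) = (13 + 2*1)*(3 + (-11 + 0) - 32) = (13 + 2)*(3 - 11 - 32) = 15*(-40) = -600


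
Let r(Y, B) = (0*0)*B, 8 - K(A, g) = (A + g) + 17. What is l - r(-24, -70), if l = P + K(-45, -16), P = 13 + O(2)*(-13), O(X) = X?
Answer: 39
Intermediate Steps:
K(A, g) = -9 - A - g (K(A, g) = 8 - ((A + g) + 17) = 8 - (17 + A + g) = 8 + (-17 - A - g) = -9 - A - g)
P = -13 (P = 13 + 2*(-13) = 13 - 26 = -13)
l = 39 (l = -13 + (-9 - 1*(-45) - 1*(-16)) = -13 + (-9 + 45 + 16) = -13 + 52 = 39)
r(Y, B) = 0 (r(Y, B) = 0*B = 0)
l - r(-24, -70) = 39 - 1*0 = 39 + 0 = 39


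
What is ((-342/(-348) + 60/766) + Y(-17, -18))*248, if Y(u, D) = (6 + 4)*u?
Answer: -465348316/11107 ≈ -41897.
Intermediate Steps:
Y(u, D) = 10*u
((-342/(-348) + 60/766) + Y(-17, -18))*248 = ((-342/(-348) + 60/766) + 10*(-17))*248 = ((-342*(-1/348) + 60*(1/766)) - 170)*248 = ((57/58 + 30/383) - 170)*248 = (23571/22214 - 170)*248 = -3752809/22214*248 = -465348316/11107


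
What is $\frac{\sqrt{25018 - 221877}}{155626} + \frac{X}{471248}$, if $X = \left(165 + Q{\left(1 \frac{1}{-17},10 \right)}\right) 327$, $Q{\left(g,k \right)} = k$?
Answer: $\frac{57225}{471248} + \frac{i \sqrt{196859}}{155626} \approx 0.12143 + 0.002851 i$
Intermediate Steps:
$X = 57225$ ($X = \left(165 + 10\right) 327 = 175 \cdot 327 = 57225$)
$\frac{\sqrt{25018 - 221877}}{155626} + \frac{X}{471248} = \frac{\sqrt{25018 - 221877}}{155626} + \frac{57225}{471248} = \sqrt{-196859} \cdot \frac{1}{155626} + 57225 \cdot \frac{1}{471248} = i \sqrt{196859} \cdot \frac{1}{155626} + \frac{57225}{471248} = \frac{i \sqrt{196859}}{155626} + \frac{57225}{471248} = \frac{57225}{471248} + \frac{i \sqrt{196859}}{155626}$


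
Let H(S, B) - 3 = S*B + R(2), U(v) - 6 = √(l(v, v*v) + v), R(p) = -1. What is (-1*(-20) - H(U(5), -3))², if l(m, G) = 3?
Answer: 1368 + 432*√2 ≈ 1978.9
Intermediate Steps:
U(v) = 6 + √(3 + v)
H(S, B) = 2 + B*S (H(S, B) = 3 + (S*B - 1) = 3 + (B*S - 1) = 3 + (-1 + B*S) = 2 + B*S)
(-1*(-20) - H(U(5), -3))² = (-1*(-20) - (2 - 3*(6 + √(3 + 5))))² = (20 - (2 - 3*(6 + √8)))² = (20 - (2 - 3*(6 + 2*√2)))² = (20 - (2 + (-18 - 6*√2)))² = (20 - (-16 - 6*√2))² = (20 + (16 + 6*√2))² = (36 + 6*√2)²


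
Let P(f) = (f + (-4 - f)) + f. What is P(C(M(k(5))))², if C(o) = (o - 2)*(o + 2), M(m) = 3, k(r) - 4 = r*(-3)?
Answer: 1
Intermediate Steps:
k(r) = 4 - 3*r (k(r) = 4 + r*(-3) = 4 - 3*r)
C(o) = (-2 + o)*(2 + o)
P(f) = -4 + f
P(C(M(k(5))))² = (-4 + (-4 + 3²))² = (-4 + (-4 + 9))² = (-4 + 5)² = 1² = 1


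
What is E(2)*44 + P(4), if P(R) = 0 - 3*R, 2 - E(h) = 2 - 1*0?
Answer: -12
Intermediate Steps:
E(h) = 0 (E(h) = 2 - (2 - 1*0) = 2 - (2 + 0) = 2 - 1*2 = 2 - 2 = 0)
P(R) = -3*R
E(2)*44 + P(4) = 0*44 - 3*4 = 0 - 12 = -12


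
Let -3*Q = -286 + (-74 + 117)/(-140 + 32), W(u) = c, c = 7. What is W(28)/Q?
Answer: 2268/30931 ≈ 0.073324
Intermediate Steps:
W(u) = 7
Q = 30931/324 (Q = -(-286 + (-74 + 117)/(-140 + 32))/3 = -(-286 + 43/(-108))/3 = -(-286 + 43*(-1/108))/3 = -(-286 - 43/108)/3 = -⅓*(-30931/108) = 30931/324 ≈ 95.466)
W(28)/Q = 7/(30931/324) = 7*(324/30931) = 2268/30931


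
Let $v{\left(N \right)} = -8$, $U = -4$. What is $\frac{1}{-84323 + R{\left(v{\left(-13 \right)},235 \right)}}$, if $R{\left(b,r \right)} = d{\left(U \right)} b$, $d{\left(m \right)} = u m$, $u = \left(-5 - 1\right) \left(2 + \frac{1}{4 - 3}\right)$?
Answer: $- \frac{1}{84899} \approx -1.1779 \cdot 10^{-5}$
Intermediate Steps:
$u = -18$ ($u = - 6 \left(2 + 1^{-1}\right) = - 6 \left(2 + 1\right) = \left(-6\right) 3 = -18$)
$d{\left(m \right)} = - 18 m$
$R{\left(b,r \right)} = 72 b$ ($R{\left(b,r \right)} = \left(-18\right) \left(-4\right) b = 72 b$)
$\frac{1}{-84323 + R{\left(v{\left(-13 \right)},235 \right)}} = \frac{1}{-84323 + 72 \left(-8\right)} = \frac{1}{-84323 - 576} = \frac{1}{-84899} = - \frac{1}{84899}$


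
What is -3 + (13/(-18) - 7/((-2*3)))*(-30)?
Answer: -49/3 ≈ -16.333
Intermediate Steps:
-3 + (13/(-18) - 7/((-2*3)))*(-30) = -3 + (13*(-1/18) - 7/(-6))*(-30) = -3 + (-13/18 - 7*(-⅙))*(-30) = -3 + (-13/18 + 7/6)*(-30) = -3 + (4/9)*(-30) = -3 - 40/3 = -49/3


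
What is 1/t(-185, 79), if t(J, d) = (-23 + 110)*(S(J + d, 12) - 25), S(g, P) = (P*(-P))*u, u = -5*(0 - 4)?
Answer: -1/252735 ≈ -3.9567e-6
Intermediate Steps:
u = 20 (u = -5*(-4) = 20)
S(g, P) = -20*P² (S(g, P) = (P*(-P))*20 = -P²*20 = -20*P²)
t(J, d) = -252735 (t(J, d) = (-23 + 110)*(-20*12² - 25) = 87*(-20*144 - 25) = 87*(-2880 - 25) = 87*(-2905) = -252735)
1/t(-185, 79) = 1/(-252735) = -1/252735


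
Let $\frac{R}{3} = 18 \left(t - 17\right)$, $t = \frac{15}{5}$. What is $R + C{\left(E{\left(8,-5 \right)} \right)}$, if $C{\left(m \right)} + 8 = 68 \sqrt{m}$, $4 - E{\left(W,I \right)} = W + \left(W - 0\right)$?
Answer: $-764 + 136 i \sqrt{3} \approx -764.0 + 235.56 i$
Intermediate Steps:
$E{\left(W,I \right)} = 4 - 2 W$ ($E{\left(W,I \right)} = 4 - \left(W + \left(W - 0\right)\right) = 4 - \left(W + \left(W + 0\right)\right) = 4 - \left(W + W\right) = 4 - 2 W$)
$C{\left(m \right)} = -8 + 68 \sqrt{m}$
$t = 3$ ($t = 15 \cdot \frac{1}{5} = 3$)
$R = -756$ ($R = 3 \cdot 18 \left(3 - 17\right) = 3 \cdot 18 \left(-14\right) = 3 \left(-252\right) = -756$)
$R + C{\left(E{\left(8,-5 \right)} \right)} = -756 - \left(8 - 68 \sqrt{4 - 16}\right) = -756 - \left(8 - 68 \sqrt{-12}\right) = -756 - \left(8 - 68 \cdot 2 i \sqrt{3}\right) = -756 - \left(8 - 136 i \sqrt{3}\right) = -764 + 136 i \sqrt{3}$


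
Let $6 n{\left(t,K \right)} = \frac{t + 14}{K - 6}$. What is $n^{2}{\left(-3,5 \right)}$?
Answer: $\frac{121}{36} \approx 3.3611$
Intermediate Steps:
$n{\left(t,K \right)} = \frac{14 + t}{6 \left(-6 + K\right)}$ ($n{\left(t,K \right)} = \frac{\left(t + 14\right) \frac{1}{K - 6}}{6} = \frac{\left(14 + t\right) \frac{1}{-6 + K}}{6} = \frac{\frac{1}{-6 + K} \left(14 + t\right)}{6} = \frac{14 + t}{6 \left(-6 + K\right)}$)
$n^{2}{\left(-3,5 \right)} = \left(\frac{14 - 3}{6 \left(-6 + 5\right)}\right)^{2} = \left(\frac{1}{6} \frac{1}{-1} \cdot 11\right)^{2} = \left(\frac{1}{6} \left(-1\right) 11\right)^{2} = \left(- \frac{11}{6}\right)^{2} = \frac{121}{36}$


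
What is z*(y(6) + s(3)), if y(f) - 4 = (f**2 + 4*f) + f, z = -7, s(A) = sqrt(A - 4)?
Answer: -490 - 7*I ≈ -490.0 - 7.0*I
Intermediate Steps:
s(A) = sqrt(-4 + A)
y(f) = 4 + f**2 + 5*f (y(f) = 4 + ((f**2 + 4*f) + f) = 4 + (f**2 + 5*f) = 4 + f**2 + 5*f)
z*(y(6) + s(3)) = -7*((4 + 6**2 + 5*6) + sqrt(-4 + 3)) = -7*((4 + 36 + 30) + sqrt(-1)) = -7*(70 + I) = -490 - 7*I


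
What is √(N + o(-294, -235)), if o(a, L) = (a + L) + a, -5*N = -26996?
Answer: √114405/5 ≈ 67.648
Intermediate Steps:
N = 26996/5 (N = -⅕*(-26996) = 26996/5 ≈ 5399.2)
o(a, L) = L + 2*a (o(a, L) = (L + a) + a = L + 2*a)
√(N + o(-294, -235)) = √(26996/5 + (-235 + 2*(-294))) = √(26996/5 + (-235 - 588)) = √(26996/5 - 823) = √(22881/5) = √114405/5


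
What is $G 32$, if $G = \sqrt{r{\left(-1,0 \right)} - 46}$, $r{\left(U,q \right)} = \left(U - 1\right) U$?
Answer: $64 i \sqrt{11} \approx 212.26 i$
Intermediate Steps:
$r{\left(U,q \right)} = U \left(-1 + U\right)$ ($r{\left(U,q \right)} = \left(-1 + U\right) U = U \left(-1 + U\right)$)
$G = 2 i \sqrt{11}$ ($G = \sqrt{- (-1 - 1) - 46} = \sqrt{\left(-1\right) \left(-2\right) - 46} = \sqrt{2 - 46} = \sqrt{-44} = 2 i \sqrt{11} \approx 6.6332 i$)
$G 32 = 2 i \sqrt{11} \cdot 32 = 64 i \sqrt{11}$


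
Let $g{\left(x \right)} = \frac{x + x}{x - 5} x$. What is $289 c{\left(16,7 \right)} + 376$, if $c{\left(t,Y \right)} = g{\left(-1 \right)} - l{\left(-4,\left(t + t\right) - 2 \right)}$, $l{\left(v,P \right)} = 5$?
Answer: $- \frac{3496}{3} \approx -1165.3$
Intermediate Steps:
$g{\left(x \right)} = \frac{2 x^{2}}{-5 + x}$ ($g{\left(x \right)} = \frac{2 x}{-5 + x} x = \frac{2 x^{2}}{-5 + x}$)
$c{\left(t,Y \right)} = - \frac{16}{3}$ ($c{\left(t,Y \right)} = \frac{2 \left(-1\right)^{2}}{-5 - 1} - 5 = 2 \cdot 1 \frac{1}{-6} - 5 = 2 \cdot 1 \left(- \frac{1}{6}\right) - 5 = - \frac{1}{3} - 5 = - \frac{16}{3}$)
$289 c{\left(16,7 \right)} + 376 = 289 \left(- \frac{16}{3}\right) + 376 = - \frac{4624}{3} + 376 = - \frac{3496}{3}$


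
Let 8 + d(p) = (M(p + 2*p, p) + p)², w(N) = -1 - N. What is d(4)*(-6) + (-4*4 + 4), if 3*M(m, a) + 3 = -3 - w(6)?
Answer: -230/3 ≈ -76.667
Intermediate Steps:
M(m, a) = ⅓ (M(m, a) = -1 + (-3 - (-1 - 1*6))/3 = -1 + (-3 - (-1 - 6))/3 = -1 + (-3 - 1*(-7))/3 = -1 + (-3 + 7)/3 = -1 + (⅓)*4 = -1 + 4/3 = ⅓)
d(p) = -8 + (⅓ + p)²
d(4)*(-6) + (-4*4 + 4) = (-8 + (1 + 3*4)²/9)*(-6) + (-4*4 + 4) = (-8 + (1 + 12)²/9)*(-6) + (-16 + 4) = (-8 + (⅑)*13²)*(-6) - 12 = (-8 + (⅑)*169)*(-6) - 12 = (-8 + 169/9)*(-6) - 12 = (97/9)*(-6) - 12 = -194/3 - 12 = -230/3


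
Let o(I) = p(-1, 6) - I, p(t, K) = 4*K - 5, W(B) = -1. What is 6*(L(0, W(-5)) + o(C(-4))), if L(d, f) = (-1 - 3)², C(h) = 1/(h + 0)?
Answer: 423/2 ≈ 211.50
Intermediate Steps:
p(t, K) = -5 + 4*K
C(h) = 1/h
L(d, f) = 16 (L(d, f) = (-4)² = 16)
o(I) = 19 - I (o(I) = (-5 + 4*6) - I = (-5 + 24) - I = 19 - I)
6*(L(0, W(-5)) + o(C(-4))) = 6*(16 + (19 - 1/(-4))) = 6*(16 + (19 - 1*(-¼))) = 6*(16 + (19 + ¼)) = 6*(16 + 77/4) = 6*(141/4) = 423/2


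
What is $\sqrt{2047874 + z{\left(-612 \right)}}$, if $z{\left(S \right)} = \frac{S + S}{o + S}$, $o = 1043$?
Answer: $\frac{\sqrt{380414594570}}{431} \approx 1431.0$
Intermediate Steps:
$z{\left(S \right)} = \frac{2 S}{1043 + S}$ ($z{\left(S \right)} = \frac{S + S}{1043 + S} = \frac{2 S}{1043 + S}$)
$\sqrt{2047874 + z{\left(-612 \right)}} = \sqrt{2047874 + 2 \left(-612\right) \frac{1}{1043 - 612}} = \sqrt{2047874 + 2 \left(-612\right) \frac{1}{431}} = \sqrt{2047874 - \frac{1224}{431}} = \sqrt{\frac{882632470}{431}} = \frac{\sqrt{380414594570}}{431}$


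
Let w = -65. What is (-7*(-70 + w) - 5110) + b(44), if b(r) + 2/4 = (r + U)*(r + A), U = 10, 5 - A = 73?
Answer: -10923/2 ≈ -5461.5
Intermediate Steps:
A = -68 (A = 5 - 1*73 = 5 - 73 = -68)
b(r) = -½ + (-68 + r)*(10 + r) (b(r) = -½ + (r + 10)*(r - 68) = -½ + (10 + r)*(-68 + r) = -½ + (-68 + r)*(10 + r))
(-7*(-70 + w) - 5110) + b(44) = (-7*(-70 - 65) - 5110) + (-1361/2 + 44² - 58*44) = (-7*(-135) - 5110) + (-1361/2 + 1936 - 2552) = (945 - 5110) - 2593/2 = -4165 - 2593/2 = -10923/2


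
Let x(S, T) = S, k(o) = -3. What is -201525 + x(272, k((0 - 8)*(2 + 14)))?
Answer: -201253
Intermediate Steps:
-201525 + x(272, k((0 - 8)*(2 + 14))) = -201525 + 272 = -201253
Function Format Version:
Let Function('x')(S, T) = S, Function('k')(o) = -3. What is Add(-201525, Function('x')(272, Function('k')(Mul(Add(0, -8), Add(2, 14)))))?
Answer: -201253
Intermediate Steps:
Add(-201525, Function('x')(272, Function('k')(Mul(Add(0, -8), Add(2, 14))))) = Add(-201525, 272) = -201253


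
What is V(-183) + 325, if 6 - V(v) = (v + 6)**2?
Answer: -30998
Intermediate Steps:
V(v) = 6 - (6 + v)**2 (V(v) = 6 - (v + 6)**2 = 6 - (6 + v)**2)
V(-183) + 325 = (6 - (6 - 183)**2) + 325 = (6 - 1*(-177)**2) + 325 = (6 - 1*31329) + 325 = (6 - 31329) + 325 = -31323 + 325 = -30998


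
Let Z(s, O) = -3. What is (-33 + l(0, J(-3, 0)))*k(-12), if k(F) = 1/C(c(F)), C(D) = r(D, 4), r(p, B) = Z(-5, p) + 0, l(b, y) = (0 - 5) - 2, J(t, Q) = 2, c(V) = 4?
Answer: 40/3 ≈ 13.333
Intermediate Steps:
l(b, y) = -7 (l(b, y) = -5 - 2 = -7)
r(p, B) = -3 (r(p, B) = -3 + 0 = -3)
C(D) = -3
k(F) = -1/3 (k(F) = 1/(-3) = -1/3)
(-33 + l(0, J(-3, 0)))*k(-12) = (-33 - 7)*(-1/3) = -40*(-1/3) = 40/3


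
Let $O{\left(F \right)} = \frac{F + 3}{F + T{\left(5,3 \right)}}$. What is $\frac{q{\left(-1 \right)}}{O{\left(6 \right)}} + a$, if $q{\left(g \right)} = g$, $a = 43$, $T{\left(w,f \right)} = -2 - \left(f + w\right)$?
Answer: $\frac{391}{9} \approx 43.444$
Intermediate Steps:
$T{\left(w,f \right)} = -2 - f - w$ ($T{\left(w,f \right)} = -2 - \left(f + w\right) = -2 - f - w$)
$O{\left(F \right)} = \frac{3 + F}{-10 + F}$ ($O{\left(F \right)} = \frac{F + 3}{F - 10} = \frac{3 + F}{F - 10} = \frac{3 + F}{-10 + F}$)
$\frac{q{\left(-1 \right)}}{O{\left(6 \right)}} + a = \frac{1}{\frac{1}{-10 + 6} \left(3 + 6\right)} \left(-1\right) + 43 = \frac{1}{\frac{1}{-4} \cdot 9} \left(-1\right) + 43 = \frac{1}{\left(- \frac{1}{4}\right) 9} \left(-1\right) + 43 = \frac{1}{- \frac{9}{4}} \left(-1\right) + 43 = \left(- \frac{4}{9}\right) \left(-1\right) + 43 = \frac{4}{9} + 43 = \frac{391}{9}$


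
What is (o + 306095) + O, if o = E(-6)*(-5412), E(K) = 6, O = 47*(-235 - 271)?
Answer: 249841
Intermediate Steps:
O = -23782 (O = 47*(-506) = -23782)
o = -32472 (o = 6*(-5412) = -32472)
(o + 306095) + O = (-32472 + 306095) - 23782 = 273623 - 23782 = 249841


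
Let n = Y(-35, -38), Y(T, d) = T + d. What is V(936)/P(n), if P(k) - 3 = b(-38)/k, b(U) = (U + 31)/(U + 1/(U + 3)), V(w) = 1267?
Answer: 123105521/291244 ≈ 422.69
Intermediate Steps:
b(U) = (31 + U)/(U + 1/(3 + U))
n = -73 (n = -35 - 38 = -73)
P(k) = 3 + 245/(1331*k) (P(k) = 3 + ((93 + (-38)² + 34*(-38))/(1 + (-38)² + 3*(-38)))/k = 3 + ((93 + 1444 - 1292)/(1 + 1444 - 114))/k = 3 + (245/1331)/k = 3 + ((1/1331)*245)/k = 3 + 245/(1331*k))
V(936)/P(n) = 1267/(3 + (245/1331)/(-73)) = 1267/(3 + (245/1331)*(-1/73)) = 1267/(3 - 245/97163) = 1267/(291244/97163) = 1267*(97163/291244) = 123105521/291244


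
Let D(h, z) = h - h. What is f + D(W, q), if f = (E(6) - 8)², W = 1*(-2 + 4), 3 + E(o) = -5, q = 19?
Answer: 256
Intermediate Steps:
E(o) = -8 (E(o) = -3 - 5 = -8)
W = 2 (W = 1*2 = 2)
f = 256 (f = (-8 - 8)² = (-16)² = 256)
D(h, z) = 0
f + D(W, q) = 256 + 0 = 256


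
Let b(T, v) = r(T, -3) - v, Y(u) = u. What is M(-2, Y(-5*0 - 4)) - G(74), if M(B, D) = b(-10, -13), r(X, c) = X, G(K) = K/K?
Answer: 2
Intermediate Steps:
G(K) = 1
b(T, v) = T - v
M(B, D) = 3 (M(B, D) = -10 - 1*(-13) = -10 + 13 = 3)
M(-2, Y(-5*0 - 4)) - G(74) = 3 - 1*1 = 3 - 1 = 2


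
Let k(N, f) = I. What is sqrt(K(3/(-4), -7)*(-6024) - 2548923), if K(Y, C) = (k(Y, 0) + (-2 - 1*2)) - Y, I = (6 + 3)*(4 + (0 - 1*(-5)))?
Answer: I*sqrt(3017289) ≈ 1737.0*I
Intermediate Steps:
I = 81 (I = 9*(4 + (0 + 5)) = 9*(4 + 5) = 9*9 = 81)
k(N, f) = 81
K(Y, C) = 77 - Y (K(Y, C) = (81 + (-2 - 1*2)) - Y = (81 + (-2 - 2)) - Y = (81 - 4) - Y = 77 - Y)
sqrt(K(3/(-4), -7)*(-6024) - 2548923) = sqrt((77 - 3/(-4))*(-6024) - 2548923) = sqrt((77 - 3*(-1)/4)*(-6024) - 2548923) = sqrt((77 - 1*(-3/4))*(-6024) - 2548923) = sqrt((77 + 3/4)*(-6024) - 2548923) = sqrt((311/4)*(-6024) - 2548923) = sqrt(-468366 - 2548923) = sqrt(-3017289) = I*sqrt(3017289)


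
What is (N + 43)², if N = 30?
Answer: 5329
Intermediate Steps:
(N + 43)² = (30 + 43)² = 73² = 5329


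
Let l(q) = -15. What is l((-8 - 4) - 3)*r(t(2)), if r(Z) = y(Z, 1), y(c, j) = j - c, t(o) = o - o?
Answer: -15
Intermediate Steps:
t(o) = 0
r(Z) = 1 - Z
l((-8 - 4) - 3)*r(t(2)) = -15*(1 - 1*0) = -15*(1 + 0) = -15*1 = -15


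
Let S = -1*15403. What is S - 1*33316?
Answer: -48719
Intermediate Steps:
S = -15403
S - 1*33316 = -15403 - 1*33316 = -15403 - 33316 = -48719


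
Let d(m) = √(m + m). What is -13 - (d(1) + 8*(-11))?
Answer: 75 - √2 ≈ 73.586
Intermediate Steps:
d(m) = √2*√m (d(m) = √(2*m) = √2*√m)
-13 - (d(1) + 8*(-11)) = -13 - (√2*√1 + 8*(-11)) = -13 - (√2*1 - 88) = -13 - (√2 - 88) = -13 - (-88 + √2) = -13 + (88 - √2) = 75 - √2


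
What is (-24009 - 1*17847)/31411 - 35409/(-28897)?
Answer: -239019/2230181 ≈ -0.10717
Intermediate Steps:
(-24009 - 1*17847)/31411 - 35409/(-28897) = (-24009 - 17847)*(1/31411) - 35409*(-1/28897) = -41856*1/31411 + 87/71 = -41856/31411 + 87/71 = -239019/2230181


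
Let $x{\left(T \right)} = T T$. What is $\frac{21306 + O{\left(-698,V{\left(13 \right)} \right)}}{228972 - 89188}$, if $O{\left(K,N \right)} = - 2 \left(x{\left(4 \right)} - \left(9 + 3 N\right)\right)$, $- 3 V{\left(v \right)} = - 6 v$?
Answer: $\frac{2681}{17473} \approx 0.15344$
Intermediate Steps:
$x{\left(T \right)} = T^{2}$
$V{\left(v \right)} = 2 v$ ($V{\left(v \right)} = - \frac{\left(-6\right) v}{3} = 2 v$)
$O{\left(K,N \right)} = -14 + 6 N$ ($O{\left(K,N \right)} = - 2 \left(4^{2} - \left(9 + 3 N\right)\right) = - 2 \left(16 - \left(9 + 3 N\right)\right) = - 2 \left(7 - 3 N\right) = -14 + 6 N$)
$\frac{21306 + O{\left(-698,V{\left(13 \right)} \right)}}{228972 - 89188} = \frac{21306 - \left(14 - 6 \cdot 2 \cdot 13\right)}{228972 - 89188} = \frac{21306 + \left(-14 + 6 \cdot 26\right)}{228972 - 89188} = \frac{21306 + \left(-14 + 156\right)}{139784} = \left(21306 + 142\right) \frac{1}{139784} = 21448 \cdot \frac{1}{139784} = \frac{2681}{17473}$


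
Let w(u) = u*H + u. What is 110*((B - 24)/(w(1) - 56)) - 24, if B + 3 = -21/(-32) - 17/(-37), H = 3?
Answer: 946769/30784 ≈ 30.755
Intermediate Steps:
B = -2231/1184 (B = -3 + (-21/(-32) - 17/(-37)) = -3 + (-21*(-1/32) - 17*(-1/37)) = -3 + (21/32 + 17/37) = -3 + 1321/1184 = -2231/1184 ≈ -1.8843)
w(u) = 4*u (w(u) = u*3 + u = 3*u + u = 4*u)
110*((B - 24)/(w(1) - 56)) - 24 = 110*((-2231/1184 - 24)/(4*1 - 56)) - 24 = 110*(-30647/(1184*(4 - 56))) - 24 = 110*(-30647/1184/(-52)) - 24 = 110*(-30647/1184*(-1/52)) - 24 = 110*(30647/61568) - 24 = 1685585/30784 - 24 = 946769/30784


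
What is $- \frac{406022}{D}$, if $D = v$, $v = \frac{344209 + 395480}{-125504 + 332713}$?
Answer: $- \frac{84131412598}{739689} \approx -1.1374 \cdot 10^{5}$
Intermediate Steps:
$v = \frac{739689}{207209} \approx 3.5698$
$D = \frac{739689}{207209} \approx 3.5698$
$- \frac{406022}{D} = - \frac{406022}{\frac{739689}{207209}} = \left(-406022\right) \frac{207209}{739689} = - \frac{84131412598}{739689}$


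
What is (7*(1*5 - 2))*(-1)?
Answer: -21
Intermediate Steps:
(7*(1*5 - 2))*(-1) = (7*(5 - 2))*(-1) = (7*3)*(-1) = 21*(-1) = -21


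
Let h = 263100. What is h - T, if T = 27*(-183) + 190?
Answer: 267851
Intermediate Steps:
T = -4751 (T = -4941 + 190 = -4751)
h - T = 263100 - 1*(-4751) = 263100 + 4751 = 267851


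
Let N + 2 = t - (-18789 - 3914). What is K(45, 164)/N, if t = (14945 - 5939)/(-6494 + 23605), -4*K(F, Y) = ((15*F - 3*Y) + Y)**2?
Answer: -2060318399/1553783268 ≈ -1.3260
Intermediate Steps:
K(F, Y) = -(-2*Y + 15*F)**2/4 (K(F, Y) = -((15*F - 3*Y) + Y)**2/4 = -((-3*Y + 15*F) + Y)**2/4 = -(-2*Y + 15*F)**2/4)
t = 9006/17111 ≈ 0.52633
N = 388445817/17111 (N = -2 + (9006/17111 - (-18789 - 3914)) = -2 + (9006/17111 - 1*(-22703)) = -2 + (9006/17111 + 22703) = -2 + 388480039/17111 = 388445817/17111 ≈ 22702.)
K(45, 164)/N = (-(-2*164 + 15*45)**2/4)/(388445817/17111) = -(-328 + 675)**2/4*(17111/388445817) = -1/4*347**2*(17111/388445817) = -1/4*120409*(17111/388445817) = -120409/4*17111/388445817 = -2060318399/1553783268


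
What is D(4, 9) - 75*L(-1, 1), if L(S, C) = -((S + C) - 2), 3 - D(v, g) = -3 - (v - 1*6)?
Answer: -146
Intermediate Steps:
D(v, g) = v (D(v, g) = 3 - (-3 - (v - 1*6)) = 3 - (-3 - (v - 6)) = 3 - (-3 - (-6 + v)) = 3 - (-3 + (6 - v)) = 3 - (3 - v) = 3 + (-3 + v) = v)
L(S, C) = 2 - C - S (L(S, C) = -((C + S) - 2) = -(-2 + C + S) = 2 - C - S)
D(4, 9) - 75*L(-1, 1) = 4 - 75*(2 - 1*1 - 1*(-1)) = 4 - 75*(2 - 1 + 1) = 4 - 75*2 = 4 - 150 = -146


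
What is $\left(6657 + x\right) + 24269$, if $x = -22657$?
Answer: $8269$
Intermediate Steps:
$\left(6657 + x\right) + 24269 = \left(6657 - 22657\right) + 24269 = -16000 + 24269 = 8269$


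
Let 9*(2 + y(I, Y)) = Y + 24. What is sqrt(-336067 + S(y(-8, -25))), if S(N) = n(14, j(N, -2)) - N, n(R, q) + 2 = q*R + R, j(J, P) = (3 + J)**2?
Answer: 2*I*sqrt(6804847)/9 ≈ 579.69*I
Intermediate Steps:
n(R, q) = -2 + R + R*q (n(R, q) = -2 + (q*R + R) = -2 + (R*q + R) = -2 + (R + R*q) = -2 + R + R*q)
y(I, Y) = 2/3 + Y/9 (y(I, Y) = -2 + (Y + 24)/9 = -2 + (24 + Y)/9 = -2 + (8/3 + Y/9) = 2/3 + Y/9)
S(N) = 12 - N + 14*(3 + N)**2 (S(N) = (-2 + 14 + 14*(3 + N)**2) - N = (12 + 14*(3 + N)**2) - N = 12 - N + 14*(3 + N)**2)
sqrt(-336067 + S(y(-8, -25))) = sqrt(-336067 + (12 - (2/3 + (1/9)*(-25)) + 14*(3 + (2/3 + (1/9)*(-25)))**2)) = sqrt(-336067 + (12 - (2/3 - 25/9) + 14*(3 + (2/3 - 25/9))**2)) = sqrt(-336067 + (12 - 1*(-19/9) + 14*(3 - 19/9)**2)) = sqrt(-336067 + (12 + 19/9 + 14*(8/9)**2)) = sqrt(-336067 + (12 + 19/9 + 14*(64/81))) = sqrt(-336067 + (12 + 19/9 + 896/81)) = sqrt(-336067 + 2039/81) = sqrt(-27219388/81) = 2*I*sqrt(6804847)/9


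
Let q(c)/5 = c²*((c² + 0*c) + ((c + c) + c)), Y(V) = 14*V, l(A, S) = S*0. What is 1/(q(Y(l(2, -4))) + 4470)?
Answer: 1/4470 ≈ 0.00022371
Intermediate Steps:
l(A, S) = 0
q(c) = 5*c²*(c² + 3*c) (q(c) = 5*(c²*((c² + 0*c) + ((c + c) + c))) = 5*(c²*((c² + 0) + (2*c + c))) = 5*(c²*(c² + 3*c)) = 5*c²*(c² + 3*c))
1/(q(Y(l(2, -4))) + 4470) = 1/(5*(14*0)³*(3 + 14*0) + 4470) = 1/(5*0³*(3 + 0) + 4470) = 1/(5*0*3 + 4470) = 1/(0 + 4470) = 1/4470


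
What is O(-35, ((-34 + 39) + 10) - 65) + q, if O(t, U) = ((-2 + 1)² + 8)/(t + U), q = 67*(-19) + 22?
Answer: -106344/85 ≈ -1251.1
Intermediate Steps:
q = -1251 (q = -1273 + 22 = -1251)
O(t, U) = 9/(U + t) (O(t, U) = ((-1)² + 8)/(U + t) = (1 + 8)/(U + t) = 9/(U + t))
O(-35, ((-34 + 39) + 10) - 65) + q = 9/((((-34 + 39) + 10) - 65) - 35) - 1251 = 9/(((5 + 10) - 65) - 35) - 1251 = 9/((15 - 65) - 35) - 1251 = 9/(-50 - 35) - 1251 = 9/(-85) - 1251 = 9*(-1/85) - 1251 = -9/85 - 1251 = -106344/85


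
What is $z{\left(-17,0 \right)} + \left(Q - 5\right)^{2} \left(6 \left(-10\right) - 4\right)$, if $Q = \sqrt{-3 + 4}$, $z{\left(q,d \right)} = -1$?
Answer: $-1025$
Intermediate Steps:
$Q = 1$ ($Q = \sqrt{1} = 1$)
$z{\left(-17,0 \right)} + \left(Q - 5\right)^{2} \left(6 \left(-10\right) - 4\right) = -1 + \left(1 - 5\right)^{2} \left(6 \left(-10\right) - 4\right) = -1 + \left(-4\right)^{2} \left(-60 - 4\right) = -1 + 16 \left(-64\right) = -1 - 1024 = -1025$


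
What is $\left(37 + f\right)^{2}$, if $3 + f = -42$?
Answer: $64$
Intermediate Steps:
$f = -45$ ($f = -3 - 42 = -45$)
$\left(37 + f\right)^{2} = \left(37 - 45\right)^{2} = \left(-8\right)^{2} = 64$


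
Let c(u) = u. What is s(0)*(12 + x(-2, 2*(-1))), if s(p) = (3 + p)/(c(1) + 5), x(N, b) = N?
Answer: 5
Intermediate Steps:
s(p) = 1/2 + p/6 (s(p) = (3 + p)/(1 + 5) = (3 + p)/6 = (3 + p)*(1/6) = 1/2 + p/6)
s(0)*(12 + x(-2, 2*(-1))) = (1/2 + (1/6)*0)*(12 - 2) = (1/2 + 0)*10 = (1/2)*10 = 5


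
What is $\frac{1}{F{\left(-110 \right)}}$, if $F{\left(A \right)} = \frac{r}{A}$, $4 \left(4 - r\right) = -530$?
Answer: $- \frac{220}{273} \approx -0.80586$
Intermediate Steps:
$r = \frac{273}{2}$ ($r = 4 - - \frac{265}{2} = 4 + \frac{265}{2} = \frac{273}{2} \approx 136.5$)
$F{\left(A \right)} = \frac{273}{2 A}$
$\frac{1}{F{\left(-110 \right)}} = \frac{1}{\frac{273}{2} \frac{1}{-110}} = \frac{1}{\frac{273}{2} \left(- \frac{1}{110}\right)} = \frac{1}{- \frac{273}{220}} = - \frac{220}{273}$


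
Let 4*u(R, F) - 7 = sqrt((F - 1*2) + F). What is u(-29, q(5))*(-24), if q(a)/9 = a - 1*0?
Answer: -42 - 12*sqrt(22) ≈ -98.285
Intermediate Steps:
q(a) = 9*a (q(a) = 9*(a - 1*0) = 9*(a + 0) = 9*a)
u(R, F) = 7/4 + sqrt(-2 + 2*F)/4 (u(R, F) = 7/4 + sqrt((F - 1*2) + F)/4 = 7/4 + sqrt((F - 2) + F)/4 = 7/4 + sqrt((-2 + F) + F)/4 = 7/4 + sqrt(-2 + 2*F)/4)
u(-29, q(5))*(-24) = (7/4 + sqrt(-2 + 2*(9*5))/4)*(-24) = (7/4 + sqrt(-2 + 2*45)/4)*(-24) = (7/4 + sqrt(-2 + 90)/4)*(-24) = (7/4 + sqrt(88)/4)*(-24) = (7/4 + (2*sqrt(22))/4)*(-24) = (7/4 + sqrt(22)/2)*(-24) = -42 - 12*sqrt(22)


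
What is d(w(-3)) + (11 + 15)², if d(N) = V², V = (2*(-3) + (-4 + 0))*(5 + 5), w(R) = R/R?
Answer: 10676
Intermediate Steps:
w(R) = 1
V = -100 (V = (-6 - 4)*10 = -10*10 = -100)
d(N) = 10000 (d(N) = (-100)² = 10000)
d(w(-3)) + (11 + 15)² = 10000 + (11 + 15)² = 10000 + 26² = 10000 + 676 = 10676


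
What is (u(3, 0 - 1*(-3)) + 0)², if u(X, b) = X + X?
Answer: 36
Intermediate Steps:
u(X, b) = 2*X
(u(3, 0 - 1*(-3)) + 0)² = (2*3 + 0)² = (6 + 0)² = 6² = 36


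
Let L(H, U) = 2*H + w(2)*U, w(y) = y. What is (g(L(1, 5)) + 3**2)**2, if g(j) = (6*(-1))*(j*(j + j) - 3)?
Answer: 2893401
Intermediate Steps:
L(H, U) = 2*H + 2*U
g(j) = 18 - 12*j**2 (g(j) = -6*(j*(2*j) - 3) = -6*(2*j**2 - 3) = -6*(-3 + 2*j**2) = 18 - 12*j**2)
(g(L(1, 5)) + 3**2)**2 = ((18 - 12*(2*1 + 2*5)**2) + 3**2)**2 = ((18 - 12*(2 + 10)**2) + 9)**2 = ((18 - 12*12**2) + 9)**2 = ((18 - 12*144) + 9)**2 = ((18 - 1728) + 9)**2 = (-1710 + 9)**2 = (-1701)**2 = 2893401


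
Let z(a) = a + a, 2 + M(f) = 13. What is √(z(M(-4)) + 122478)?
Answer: 350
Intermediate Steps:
M(f) = 11 (M(f) = -2 + 13 = 11)
z(a) = 2*a
√(z(M(-4)) + 122478) = √(2*11 + 122478) = √(22 + 122478) = √122500 = 350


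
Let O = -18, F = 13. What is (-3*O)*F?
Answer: 702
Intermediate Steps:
(-3*O)*F = -3*(-18)*13 = 54*13 = 702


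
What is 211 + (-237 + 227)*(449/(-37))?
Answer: 12297/37 ≈ 332.35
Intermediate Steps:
211 + (-237 + 227)*(449/(-37)) = 211 - 4490*(-1)/37 = 211 - 10*(-449/37) = 211 + 4490/37 = 12297/37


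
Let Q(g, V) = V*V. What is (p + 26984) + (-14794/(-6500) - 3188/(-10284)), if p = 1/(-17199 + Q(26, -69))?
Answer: 17978743522876/666210375 ≈ 26987.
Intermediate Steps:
Q(g, V) = V²
p = -1/12438 (p = 1/(-17199 + (-69)²) = 1/(-17199 + 4761) = 1/(-12438) = -1/12438 ≈ -8.0399e-5)
(p + 26984) + (-14794/(-6500) - 3188/(-10284)) = (-1/12438 + 26984) + (-14794/(-6500) - 3188/(-10284)) = 335626991/12438 + (-14794*(-1/6500) - 3188*(-1/10284)) = 335626991/12438 + (569/250 + 797/2571) = 335626991/12438 + 1662149/642750 = 17978743522876/666210375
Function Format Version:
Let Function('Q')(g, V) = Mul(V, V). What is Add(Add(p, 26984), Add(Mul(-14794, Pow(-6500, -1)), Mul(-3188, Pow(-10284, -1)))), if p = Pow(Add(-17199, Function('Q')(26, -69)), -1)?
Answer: Rational(17978743522876, 666210375) ≈ 26987.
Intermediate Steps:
Function('Q')(g, V) = Pow(V, 2)
p = Rational(-1, 12438) (p = Pow(Add(-17199, Pow(-69, 2)), -1) = Pow(Add(-17199, 4761), -1) = Pow(-12438, -1) = Rational(-1, 12438) ≈ -8.0399e-5)
Add(Add(p, 26984), Add(Mul(-14794, Pow(-6500, -1)), Mul(-3188, Pow(-10284, -1)))) = Add(Add(Rational(-1, 12438), 26984), Add(Mul(-14794, Pow(-6500, -1)), Mul(-3188, Pow(-10284, -1)))) = Add(Rational(335626991, 12438), Add(Mul(-14794, Rational(-1, 6500)), Mul(-3188, Rational(-1, 10284)))) = Add(Rational(335626991, 12438), Add(Rational(569, 250), Rational(797, 2571))) = Add(Rational(335626991, 12438), Rational(1662149, 642750)) = Rational(17978743522876, 666210375)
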